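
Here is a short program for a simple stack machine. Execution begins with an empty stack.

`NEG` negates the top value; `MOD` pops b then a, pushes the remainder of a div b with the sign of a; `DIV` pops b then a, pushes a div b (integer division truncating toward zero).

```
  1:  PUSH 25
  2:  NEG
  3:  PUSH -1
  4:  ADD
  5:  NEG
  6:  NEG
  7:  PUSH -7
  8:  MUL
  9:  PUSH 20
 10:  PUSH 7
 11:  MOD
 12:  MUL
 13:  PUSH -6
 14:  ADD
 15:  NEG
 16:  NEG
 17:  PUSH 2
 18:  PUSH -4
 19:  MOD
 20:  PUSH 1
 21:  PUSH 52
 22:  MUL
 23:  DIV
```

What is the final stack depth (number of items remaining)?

2

PUSH 25 : 25
NEG     : -25
PUSH -1 : -25 -1
ADD     : -26
NEG     : 26
NEG     : -26
PUSH -7 : -26 -7
MUL     : 182
PUSH 20 : 182 20
PUSH 7  : 182 20 7
MOD     : 182 6
MUL     : 1092
PUSH -6 : 1092 -6
ADD     : 1086
NEG     : -1086
NEG     : 1086
PUSH 2  : 1086 2
PUSH -4 : 1086 2 -4
MOD     : 1086 2
PUSH 1  : 1086 2 1
PUSH 52 : 1086 2 1 52
MUL     : 1086 2 52
DIV     : 1086 0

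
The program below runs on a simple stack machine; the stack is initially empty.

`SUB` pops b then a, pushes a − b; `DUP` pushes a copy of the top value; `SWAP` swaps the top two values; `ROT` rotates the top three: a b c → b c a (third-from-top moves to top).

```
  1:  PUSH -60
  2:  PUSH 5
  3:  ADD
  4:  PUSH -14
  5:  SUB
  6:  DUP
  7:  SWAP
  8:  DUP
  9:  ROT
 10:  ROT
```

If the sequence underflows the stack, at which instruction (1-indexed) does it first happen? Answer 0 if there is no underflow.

0

PUSH -60 → [-60]
PUSH 5   → [-60, 5]
ADD      → [-55]
PUSH -14 → [-55, -14]
SUB      → [-41]
DUP      → [-41, -41]
SWAP     → [-41, -41]
DUP      → [-41, -41, -41]
ROT      → [-41, -41, -41]
ROT      → [-41, -41, -41]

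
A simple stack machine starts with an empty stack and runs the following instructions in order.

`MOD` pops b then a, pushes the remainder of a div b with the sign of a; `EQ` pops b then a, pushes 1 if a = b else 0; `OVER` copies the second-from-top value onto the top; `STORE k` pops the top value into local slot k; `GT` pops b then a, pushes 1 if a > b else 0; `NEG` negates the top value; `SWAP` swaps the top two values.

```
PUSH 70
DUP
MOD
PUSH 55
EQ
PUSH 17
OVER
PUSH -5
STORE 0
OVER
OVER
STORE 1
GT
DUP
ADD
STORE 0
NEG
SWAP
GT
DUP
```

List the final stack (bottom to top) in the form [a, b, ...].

[0, 0]

PUSH 70 : 70
DUP     : 70 70
MOD     : 0
PUSH 55 : 0 55
EQ      : 0
PUSH 17 : 0 17
OVER    : 0 17 0
PUSH -5 : 0 17 0 -5
STORE 0 : 0 17 0
OVER    : 0 17 0 17
OVER    : 0 17 0 17 0
STORE 1 : 0 17 0 17
GT      : 0 17 0
DUP     : 0 17 0 0
ADD     : 0 17 0
STORE 0 : 0 17
NEG     : 0 -17
SWAP    : -17 0
GT      : 0
DUP     : 0 0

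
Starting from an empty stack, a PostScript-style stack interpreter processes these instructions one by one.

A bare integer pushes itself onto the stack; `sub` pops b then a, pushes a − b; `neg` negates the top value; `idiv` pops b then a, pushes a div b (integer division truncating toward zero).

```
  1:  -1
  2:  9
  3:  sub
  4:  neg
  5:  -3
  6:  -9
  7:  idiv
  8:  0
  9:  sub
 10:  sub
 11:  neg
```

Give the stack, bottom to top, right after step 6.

[10, -3, -9]

-1  → -1
9   → -1 9
sub → -10
neg → 10
-3  → 10 -3
-9  → 10 -3 -9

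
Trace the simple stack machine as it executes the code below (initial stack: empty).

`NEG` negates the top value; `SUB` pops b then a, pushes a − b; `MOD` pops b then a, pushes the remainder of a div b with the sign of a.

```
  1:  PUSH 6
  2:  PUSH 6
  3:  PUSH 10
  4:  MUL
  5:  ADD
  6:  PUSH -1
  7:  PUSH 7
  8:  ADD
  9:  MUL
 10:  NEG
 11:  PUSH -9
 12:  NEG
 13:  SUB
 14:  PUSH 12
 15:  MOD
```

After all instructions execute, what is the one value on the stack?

PUSH 6   6
PUSH 6   6 6
PUSH 10  6 6 10
MUL      6 60
ADD      66
PUSH -1  66 -1
PUSH 7   66 -1 7
ADD      66 6
MUL      396
NEG      -396
PUSH -9  -396 -9
NEG      -396 9
SUB      -405
PUSH 12  -405 12
MOD      -9

-9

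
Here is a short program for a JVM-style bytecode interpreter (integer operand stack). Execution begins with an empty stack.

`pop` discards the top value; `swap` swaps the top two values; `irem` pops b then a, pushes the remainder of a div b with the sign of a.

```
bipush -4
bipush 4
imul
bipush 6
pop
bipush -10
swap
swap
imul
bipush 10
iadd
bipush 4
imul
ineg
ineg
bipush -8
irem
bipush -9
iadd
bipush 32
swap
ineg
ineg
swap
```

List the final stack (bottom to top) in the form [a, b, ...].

[-9, 32]

bipush -4  -> -4
bipush 4   -> -4 4
imul       -> -16
bipush 6   -> -16 6
pop        -> -16
bipush -10 -> -16 -10
swap       -> -10 -16
swap       -> -16 -10
imul       -> 160
bipush 10  -> 160 10
iadd       -> 170
bipush 4   -> 170 4
imul       -> 680
ineg       -> -680
ineg       -> 680
bipush -8  -> 680 -8
irem       -> 0
bipush -9  -> 0 -9
iadd       -> -9
bipush 32  -> -9 32
swap       -> 32 -9
ineg       -> 32 9
ineg       -> 32 -9
swap       -> -9 32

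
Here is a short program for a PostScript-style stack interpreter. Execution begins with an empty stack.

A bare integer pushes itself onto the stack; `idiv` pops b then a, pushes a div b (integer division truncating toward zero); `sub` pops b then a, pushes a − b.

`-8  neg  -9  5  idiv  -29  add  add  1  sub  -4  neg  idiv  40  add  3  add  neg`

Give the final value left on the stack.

-8    [-8]
neg   [8]
-9    [8, -9]
5     [8, -9, 5]
idiv  [8, -1]
-29   [8, -1, -29]
add   [8, -30]
add   [-22]
1     [-22, 1]
sub   [-23]
-4    [-23, -4]
neg   [-23, 4]
idiv  [-5]
40    [-5, 40]
add   [35]
3     [35, 3]
add   [38]
neg   [-38]

-38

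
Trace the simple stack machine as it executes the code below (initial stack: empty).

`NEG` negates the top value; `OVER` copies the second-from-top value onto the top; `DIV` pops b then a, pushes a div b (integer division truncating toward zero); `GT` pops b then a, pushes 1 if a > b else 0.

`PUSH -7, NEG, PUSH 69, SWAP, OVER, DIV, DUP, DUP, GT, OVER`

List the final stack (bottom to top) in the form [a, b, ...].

PUSH -7  -7
NEG      7
PUSH 69  7 69
SWAP     69 7
OVER     69 7 69
DIV      69 0
DUP      69 0 0
DUP      69 0 0 0
GT       69 0 0
OVER     69 0 0 0

[69, 0, 0, 0]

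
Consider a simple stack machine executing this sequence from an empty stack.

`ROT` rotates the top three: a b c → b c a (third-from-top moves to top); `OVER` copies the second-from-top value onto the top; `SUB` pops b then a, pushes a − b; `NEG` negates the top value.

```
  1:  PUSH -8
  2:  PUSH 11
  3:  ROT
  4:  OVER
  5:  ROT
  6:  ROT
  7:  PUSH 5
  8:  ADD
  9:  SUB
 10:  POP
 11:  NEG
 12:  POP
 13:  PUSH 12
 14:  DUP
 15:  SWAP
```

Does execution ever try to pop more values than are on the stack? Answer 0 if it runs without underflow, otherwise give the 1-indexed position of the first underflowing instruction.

3

PUSH -8 -> [-8]
PUSH 11 -> [-8, 11]
ROT  — needs 3 operands, stack has 2 → underflow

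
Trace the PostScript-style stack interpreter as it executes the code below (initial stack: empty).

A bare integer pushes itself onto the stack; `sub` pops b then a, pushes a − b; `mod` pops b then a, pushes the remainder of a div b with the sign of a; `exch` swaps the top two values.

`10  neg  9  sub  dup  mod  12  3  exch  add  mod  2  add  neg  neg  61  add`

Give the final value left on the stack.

10   → [10]
neg  → [-10]
9    → [-10, 9]
sub  → [-19]
dup  → [-19, -19]
mod  → [0]
12   → [0, 12]
3    → [0, 12, 3]
exch → [0, 3, 12]
add  → [0, 15]
mod  → [0]
2    → [0, 2]
add  → [2]
neg  → [-2]
neg  → [2]
61   → [2, 61]
add  → [63]

63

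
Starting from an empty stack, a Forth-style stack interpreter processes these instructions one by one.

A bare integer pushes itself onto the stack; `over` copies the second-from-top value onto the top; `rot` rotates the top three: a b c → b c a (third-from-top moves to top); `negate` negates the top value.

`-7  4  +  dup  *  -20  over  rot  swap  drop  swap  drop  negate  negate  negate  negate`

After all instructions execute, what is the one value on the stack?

9

-7     → [-7]
4      → [-7, 4]
+      → [-3]
dup    → [-3, -3]
*      → [9]
-20    → [9, -20]
over   → [9, -20, 9]
rot    → [-20, 9, 9]
swap   → [-20, 9, 9]
drop   → [-20, 9]
swap   → [9, -20]
drop   → [9]
negate → [-9]
negate → [9]
negate → [-9]
negate → [9]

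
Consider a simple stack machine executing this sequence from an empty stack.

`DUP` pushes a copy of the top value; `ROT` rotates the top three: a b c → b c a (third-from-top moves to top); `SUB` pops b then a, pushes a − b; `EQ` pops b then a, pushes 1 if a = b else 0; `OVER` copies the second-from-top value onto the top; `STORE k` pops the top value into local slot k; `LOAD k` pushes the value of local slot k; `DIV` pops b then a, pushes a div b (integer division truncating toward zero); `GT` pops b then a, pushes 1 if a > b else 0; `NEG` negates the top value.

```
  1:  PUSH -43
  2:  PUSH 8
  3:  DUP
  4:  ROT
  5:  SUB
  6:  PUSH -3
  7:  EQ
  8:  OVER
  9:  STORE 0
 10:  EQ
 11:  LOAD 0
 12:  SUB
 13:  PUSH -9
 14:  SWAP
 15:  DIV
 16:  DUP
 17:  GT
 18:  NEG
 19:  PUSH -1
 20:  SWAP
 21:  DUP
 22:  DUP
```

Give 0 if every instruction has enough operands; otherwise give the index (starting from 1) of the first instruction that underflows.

0

PUSH -43 → [-43]
PUSH 8   → [-43, 8]
DUP      → [-43, 8, 8]
ROT      → [8, 8, -43]
SUB      → [8, 51]
PUSH -3  → [8, 51, -3]
EQ       → [8, 0]
OVER     → [8, 0, 8]
STORE 0  → [8, 0]
EQ       → [0]
LOAD 0   → [0, 8]
SUB      → [-8]
PUSH -9  → [-8, -9]
SWAP     → [-9, -8]
DIV      → [1]
DUP      → [1, 1]
GT       → [0]
NEG      → [0]
PUSH -1  → [0, -1]
SWAP     → [-1, 0]
DUP      → [-1, 0, 0]
DUP      → [-1, 0, 0, 0]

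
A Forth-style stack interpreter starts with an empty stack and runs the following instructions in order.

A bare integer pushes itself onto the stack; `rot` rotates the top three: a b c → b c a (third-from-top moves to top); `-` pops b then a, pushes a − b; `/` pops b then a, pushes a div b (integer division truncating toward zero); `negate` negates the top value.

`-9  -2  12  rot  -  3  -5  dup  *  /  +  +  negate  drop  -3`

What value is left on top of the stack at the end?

-3

-9     → [-9]
-2     → [-9, -2]
12     → [-9, -2, 12]
rot    → [-2, 12, -9]
-      → [-2, 21]
3      → [-2, 21, 3]
-5     → [-2, 21, 3, -5]
dup    → [-2, 21, 3, -5, -5]
*      → [-2, 21, 3, 25]
/      → [-2, 21, 0]
+      → [-2, 21]
+      → [19]
negate → [-19]
drop   → []
-3     → [-3]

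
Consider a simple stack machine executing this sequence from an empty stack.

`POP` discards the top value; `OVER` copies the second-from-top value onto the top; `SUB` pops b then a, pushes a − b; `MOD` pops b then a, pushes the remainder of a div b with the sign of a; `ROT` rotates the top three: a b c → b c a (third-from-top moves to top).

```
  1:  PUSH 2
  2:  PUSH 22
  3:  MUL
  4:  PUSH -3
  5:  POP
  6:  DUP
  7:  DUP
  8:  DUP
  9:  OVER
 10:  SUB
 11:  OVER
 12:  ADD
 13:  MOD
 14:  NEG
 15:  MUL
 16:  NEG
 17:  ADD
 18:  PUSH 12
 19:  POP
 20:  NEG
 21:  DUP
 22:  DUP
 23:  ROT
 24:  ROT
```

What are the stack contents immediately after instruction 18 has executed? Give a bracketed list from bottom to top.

PUSH 2  → 2
PUSH 22 → 2 22
MUL     → 44
PUSH -3 → 44 -3
POP     → 44
DUP     → 44 44
DUP     → 44 44 44
DUP     → 44 44 44 44
OVER    → 44 44 44 44 44
SUB     → 44 44 44 0
OVER    → 44 44 44 0 44
ADD     → 44 44 44 44
MOD     → 44 44 0
NEG     → 44 44 0
MUL     → 44 0
NEG     → 44 0
ADD     → 44
PUSH 12 → 44 12

[44, 12]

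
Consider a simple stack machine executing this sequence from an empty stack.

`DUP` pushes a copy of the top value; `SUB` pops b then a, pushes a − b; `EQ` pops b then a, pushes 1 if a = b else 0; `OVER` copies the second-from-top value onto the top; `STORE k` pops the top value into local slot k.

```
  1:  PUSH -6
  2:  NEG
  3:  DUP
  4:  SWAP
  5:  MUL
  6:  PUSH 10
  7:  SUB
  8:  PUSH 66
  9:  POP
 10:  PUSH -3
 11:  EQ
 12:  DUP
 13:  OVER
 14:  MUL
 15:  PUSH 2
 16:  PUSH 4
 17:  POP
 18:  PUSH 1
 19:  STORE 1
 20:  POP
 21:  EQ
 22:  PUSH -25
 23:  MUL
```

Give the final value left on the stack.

-25

PUSH -6  → -6
NEG      → 6
DUP      → 6 6
SWAP     → 6 6
MUL      → 36
PUSH 10  → 36 10
SUB      → 26
PUSH 66  → 26 66
POP      → 26
PUSH -3  → 26 -3
EQ       → 0
DUP      → 0 0
OVER     → 0 0 0
MUL      → 0 0
PUSH 2   → 0 0 2
PUSH 4   → 0 0 2 4
POP      → 0 0 2
PUSH 1   → 0 0 2 1
STORE 1  → 0 0 2
POP      → 0 0
EQ       → 1
PUSH -25 → 1 -25
MUL      → -25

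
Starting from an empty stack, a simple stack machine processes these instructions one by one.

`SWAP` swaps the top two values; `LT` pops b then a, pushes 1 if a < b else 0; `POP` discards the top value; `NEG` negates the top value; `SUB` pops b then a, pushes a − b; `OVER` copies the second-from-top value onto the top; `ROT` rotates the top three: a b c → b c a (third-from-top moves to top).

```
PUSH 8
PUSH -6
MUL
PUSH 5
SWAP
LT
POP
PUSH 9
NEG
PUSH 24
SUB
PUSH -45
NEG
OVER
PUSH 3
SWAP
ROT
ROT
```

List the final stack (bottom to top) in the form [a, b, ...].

PUSH 8   → 8
PUSH -6  → 8 -6
MUL      → -48
PUSH 5   → -48 5
SWAP     → 5 -48
LT       → 0
POP      → (empty)
PUSH 9   → 9
NEG      → -9
PUSH 24  → -9 24
SUB      → -33
PUSH -45 → -33 -45
NEG      → -33 45
OVER     → -33 45 -33
PUSH 3   → -33 45 -33 3
SWAP     → -33 45 3 -33
ROT      → -33 3 -33 45
ROT      → -33 -33 45 3

[-33, -33, 45, 3]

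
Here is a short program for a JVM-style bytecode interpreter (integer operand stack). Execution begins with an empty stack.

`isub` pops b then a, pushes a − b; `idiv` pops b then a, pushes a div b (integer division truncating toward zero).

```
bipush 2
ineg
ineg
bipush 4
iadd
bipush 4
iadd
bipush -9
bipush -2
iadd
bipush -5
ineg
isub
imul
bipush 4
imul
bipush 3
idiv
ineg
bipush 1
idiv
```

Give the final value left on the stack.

213

bipush 2  -> [2]
ineg      -> [-2]
ineg      -> [2]
bipush 4  -> [2, 4]
iadd      -> [6]
bipush 4  -> [6, 4]
iadd      -> [10]
bipush -9 -> [10, -9]
bipush -2 -> [10, -9, -2]
iadd      -> [10, -11]
bipush -5 -> [10, -11, -5]
ineg      -> [10, -11, 5]
isub      -> [10, -16]
imul      -> [-160]
bipush 4  -> [-160, 4]
imul      -> [-640]
bipush 3  -> [-640, 3]
idiv      -> [-213]
ineg      -> [213]
bipush 1  -> [213, 1]
idiv      -> [213]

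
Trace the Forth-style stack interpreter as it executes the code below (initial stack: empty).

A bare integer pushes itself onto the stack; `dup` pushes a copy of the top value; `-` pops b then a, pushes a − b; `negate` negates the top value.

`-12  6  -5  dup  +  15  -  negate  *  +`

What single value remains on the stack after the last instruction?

138

-12    : [-12]
6      : [-12, 6]
-5     : [-12, 6, -5]
dup    : [-12, 6, -5, -5]
+      : [-12, 6, -10]
15     : [-12, 6, -10, 15]
-      : [-12, 6, -25]
negate : [-12, 6, 25]
*      : [-12, 150]
+      : [138]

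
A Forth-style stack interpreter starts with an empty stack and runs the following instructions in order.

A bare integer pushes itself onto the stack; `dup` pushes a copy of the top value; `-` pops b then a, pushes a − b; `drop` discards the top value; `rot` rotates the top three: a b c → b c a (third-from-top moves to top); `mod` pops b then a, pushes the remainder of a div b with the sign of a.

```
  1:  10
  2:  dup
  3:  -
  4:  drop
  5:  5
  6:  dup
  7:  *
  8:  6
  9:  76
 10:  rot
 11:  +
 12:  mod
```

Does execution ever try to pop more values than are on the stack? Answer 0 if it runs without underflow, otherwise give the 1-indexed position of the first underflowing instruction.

0

10   → 10
dup  → 10 10
-    → 0
drop → (empty)
5    → 5
dup  → 5 5
*    → 25
6    → 25 6
76   → 25 6 76
rot  → 6 76 25
+    → 6 101
mod  → 6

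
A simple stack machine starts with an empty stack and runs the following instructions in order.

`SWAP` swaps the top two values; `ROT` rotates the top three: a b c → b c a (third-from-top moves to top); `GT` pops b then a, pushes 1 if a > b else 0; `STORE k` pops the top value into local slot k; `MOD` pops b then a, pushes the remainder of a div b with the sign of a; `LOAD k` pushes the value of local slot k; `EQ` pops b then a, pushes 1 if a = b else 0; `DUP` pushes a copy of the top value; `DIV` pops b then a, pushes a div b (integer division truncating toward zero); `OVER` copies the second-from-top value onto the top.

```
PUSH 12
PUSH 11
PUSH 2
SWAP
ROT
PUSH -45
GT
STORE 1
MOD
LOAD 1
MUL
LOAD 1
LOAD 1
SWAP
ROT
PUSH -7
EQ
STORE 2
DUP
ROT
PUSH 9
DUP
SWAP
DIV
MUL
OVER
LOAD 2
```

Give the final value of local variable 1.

1

PUSH 12  → 12
PUSH 11  → 12 11
PUSH 2   → 12 11 2
SWAP     → 12 2 11
ROT      → 2 11 12
PUSH -45 → 2 11 12 -45
GT       → 2 11 1
STORE 1  → 2 11
MOD      → 2
LOAD 1   → 2 1
MUL      → 2
LOAD 1   → 2 1
LOAD 1   → 2 1 1
SWAP     → 2 1 1
ROT      → 1 1 2
PUSH -7  → 1 1 2 -7
EQ       → 1 1 0
STORE 2  → 1 1
DUP      → 1 1 1
ROT      → 1 1 1
PUSH 9   → 1 1 1 9
DUP      → 1 1 1 9 9
SWAP     → 1 1 1 9 9
DIV      → 1 1 1 1
MUL      → 1 1 1
OVER     → 1 1 1 1
LOAD 2   → 1 1 1 1 0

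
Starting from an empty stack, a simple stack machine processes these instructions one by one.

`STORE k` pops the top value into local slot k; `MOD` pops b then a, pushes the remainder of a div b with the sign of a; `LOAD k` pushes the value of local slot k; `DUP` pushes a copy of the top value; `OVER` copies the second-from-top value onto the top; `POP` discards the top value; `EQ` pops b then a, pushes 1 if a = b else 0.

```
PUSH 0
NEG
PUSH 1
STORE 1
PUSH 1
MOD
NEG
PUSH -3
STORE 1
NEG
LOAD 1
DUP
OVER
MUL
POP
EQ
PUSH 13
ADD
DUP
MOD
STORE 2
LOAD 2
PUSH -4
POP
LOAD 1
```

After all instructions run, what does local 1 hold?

-3

PUSH 0  -> 0
NEG     -> 0
PUSH 1  -> 0 1
STORE 1 -> 0
PUSH 1  -> 0 1
MOD     -> 0
NEG     -> 0
PUSH -3 -> 0 -3
STORE 1 -> 0
NEG     -> 0
LOAD 1  -> 0 -3
DUP     -> 0 -3 -3
OVER    -> 0 -3 -3 -3
MUL     -> 0 -3 9
POP     -> 0 -3
EQ      -> 0
PUSH 13 -> 0 13
ADD     -> 13
DUP     -> 13 13
MOD     -> 0
STORE 2 -> (empty)
LOAD 2  -> 0
PUSH -4 -> 0 -4
POP     -> 0
LOAD 1  -> 0 -3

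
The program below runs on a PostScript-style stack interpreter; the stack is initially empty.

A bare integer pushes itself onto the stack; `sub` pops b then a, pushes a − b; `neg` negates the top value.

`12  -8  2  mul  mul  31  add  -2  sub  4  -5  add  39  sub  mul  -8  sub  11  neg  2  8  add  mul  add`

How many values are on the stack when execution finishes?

12  → 12
-8  → 12 -8
2   → 12 -8 2
mul → 12 -16
mul → -192
31  → -192 31
add → -161
-2  → -161 -2
sub → -159
4   → -159 4
-5  → -159 4 -5
add → -159 -1
39  → -159 -1 39
sub → -159 -40
mul → 6360
-8  → 6360 -8
sub → 6368
11  → 6368 11
neg → 6368 -11
2   → 6368 -11 2
8   → 6368 -11 2 8
add → 6368 -11 10
mul → 6368 -110
add → 6258

1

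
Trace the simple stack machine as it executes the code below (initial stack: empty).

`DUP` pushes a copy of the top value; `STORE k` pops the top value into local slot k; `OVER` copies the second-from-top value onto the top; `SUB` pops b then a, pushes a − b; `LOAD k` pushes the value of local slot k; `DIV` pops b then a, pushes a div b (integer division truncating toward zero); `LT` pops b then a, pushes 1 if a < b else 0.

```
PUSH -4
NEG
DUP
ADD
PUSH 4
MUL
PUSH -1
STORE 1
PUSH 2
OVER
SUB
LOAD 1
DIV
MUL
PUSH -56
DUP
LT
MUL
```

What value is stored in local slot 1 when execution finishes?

PUSH -4  : [-4]
NEG      : [4]
DUP      : [4, 4]
ADD      : [8]
PUSH 4   : [8, 4]
MUL      : [32]
PUSH -1  : [32, -1]
STORE 1  : [32]
PUSH 2   : [32, 2]
OVER     : [32, 2, 32]
SUB      : [32, -30]
LOAD 1   : [32, -30, -1]
DIV      : [32, 30]
MUL      : [960]
PUSH -56 : [960, -56]
DUP      : [960, -56, -56]
LT       : [960, 0]
MUL      : [0]

-1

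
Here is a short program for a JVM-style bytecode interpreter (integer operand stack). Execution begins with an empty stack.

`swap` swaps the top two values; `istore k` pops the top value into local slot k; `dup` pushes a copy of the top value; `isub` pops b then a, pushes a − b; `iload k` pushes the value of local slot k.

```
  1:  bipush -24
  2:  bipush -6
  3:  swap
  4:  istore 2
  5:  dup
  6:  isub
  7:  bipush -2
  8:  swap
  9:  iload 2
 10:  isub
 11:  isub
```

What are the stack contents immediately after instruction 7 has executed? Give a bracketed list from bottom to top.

[0, -2]

bipush -24 → -24
bipush -6  → -24 -6
swap       → -6 -24
istore 2   → -6
dup        → -6 -6
isub       → 0
bipush -2  → 0 -2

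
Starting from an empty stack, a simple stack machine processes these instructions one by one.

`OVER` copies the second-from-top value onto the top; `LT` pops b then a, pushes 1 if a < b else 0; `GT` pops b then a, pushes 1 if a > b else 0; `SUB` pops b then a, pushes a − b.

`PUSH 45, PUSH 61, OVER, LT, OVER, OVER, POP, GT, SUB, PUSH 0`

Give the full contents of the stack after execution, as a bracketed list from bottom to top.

PUSH 45  [45]
PUSH 61  [45, 61]
OVER     [45, 61, 45]
LT       [45, 0]
OVER     [45, 0, 45]
OVER     [45, 0, 45, 0]
POP      [45, 0, 45]
GT       [45, 0]
SUB      [45]
PUSH 0   [45, 0]

[45, 0]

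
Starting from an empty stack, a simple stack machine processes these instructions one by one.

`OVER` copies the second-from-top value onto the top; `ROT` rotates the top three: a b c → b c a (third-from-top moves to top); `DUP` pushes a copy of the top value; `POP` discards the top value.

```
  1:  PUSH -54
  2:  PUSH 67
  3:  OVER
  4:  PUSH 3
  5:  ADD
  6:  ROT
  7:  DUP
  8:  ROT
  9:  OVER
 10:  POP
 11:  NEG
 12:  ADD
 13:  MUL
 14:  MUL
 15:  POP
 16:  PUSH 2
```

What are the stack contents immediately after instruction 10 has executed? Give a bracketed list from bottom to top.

[67, -54, -54, -51]

PUSH -54 → [-54]
PUSH 67  → [-54, 67]
OVER     → [-54, 67, -54]
PUSH 3   → [-54, 67, -54, 3]
ADD      → [-54, 67, -51]
ROT      → [67, -51, -54]
DUP      → [67, -51, -54, -54]
ROT      → [67, -54, -54, -51]
OVER     → [67, -54, -54, -51, -54]
POP      → [67, -54, -54, -51]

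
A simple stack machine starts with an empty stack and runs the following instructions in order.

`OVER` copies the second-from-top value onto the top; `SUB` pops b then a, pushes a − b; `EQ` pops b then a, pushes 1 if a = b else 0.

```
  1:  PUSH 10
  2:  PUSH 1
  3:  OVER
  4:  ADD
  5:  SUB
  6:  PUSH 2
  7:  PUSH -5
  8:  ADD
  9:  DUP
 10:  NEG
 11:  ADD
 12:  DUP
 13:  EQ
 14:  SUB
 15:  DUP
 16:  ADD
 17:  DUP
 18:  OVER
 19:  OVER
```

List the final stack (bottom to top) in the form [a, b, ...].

PUSH 10 → 10
PUSH 1  → 10 1
OVER    → 10 1 10
ADD     → 10 11
SUB     → -1
PUSH 2  → -1 2
PUSH -5 → -1 2 -5
ADD     → -1 -3
DUP     → -1 -3 -3
NEG     → -1 -3 3
ADD     → -1 0
DUP     → -1 0 0
EQ      → -1 1
SUB     → -2
DUP     → -2 -2
ADD     → -4
DUP     → -4 -4
OVER    → -4 -4 -4
OVER    → -4 -4 -4 -4

[-4, -4, -4, -4]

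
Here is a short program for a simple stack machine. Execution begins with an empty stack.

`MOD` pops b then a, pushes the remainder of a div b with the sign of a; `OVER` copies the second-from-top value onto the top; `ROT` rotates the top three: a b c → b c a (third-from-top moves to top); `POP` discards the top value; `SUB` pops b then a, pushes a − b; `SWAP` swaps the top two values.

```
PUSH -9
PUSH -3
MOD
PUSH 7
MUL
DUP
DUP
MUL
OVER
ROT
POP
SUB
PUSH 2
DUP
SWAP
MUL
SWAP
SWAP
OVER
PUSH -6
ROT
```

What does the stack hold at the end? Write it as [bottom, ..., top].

PUSH -9 : [-9]
PUSH -3 : [-9, -3]
MOD     : [0]
PUSH 7  : [0, 7]
MUL     : [0]
DUP     : [0, 0]
DUP     : [0, 0, 0]
MUL     : [0, 0]
OVER    : [0, 0, 0]
ROT     : [0, 0, 0]
POP     : [0, 0]
SUB     : [0]
PUSH 2  : [0, 2]
DUP     : [0, 2, 2]
SWAP    : [0, 2, 2]
MUL     : [0, 4]
SWAP    : [4, 0]
SWAP    : [0, 4]
OVER    : [0, 4, 0]
PUSH -6 : [0, 4, 0, -6]
ROT     : [0, 0, -6, 4]

[0, 0, -6, 4]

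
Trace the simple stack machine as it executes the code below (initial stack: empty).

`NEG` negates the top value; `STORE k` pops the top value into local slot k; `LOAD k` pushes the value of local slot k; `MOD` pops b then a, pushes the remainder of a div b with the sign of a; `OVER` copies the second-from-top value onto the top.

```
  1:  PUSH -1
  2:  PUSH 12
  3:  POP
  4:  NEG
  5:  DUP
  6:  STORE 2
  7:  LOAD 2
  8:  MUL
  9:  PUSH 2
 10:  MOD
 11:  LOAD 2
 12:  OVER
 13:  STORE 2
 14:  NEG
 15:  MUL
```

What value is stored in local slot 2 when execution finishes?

PUSH -1  [-1]
PUSH 12  [-1, 12]
POP      [-1]
NEG      [1]
DUP      [1, 1]
STORE 2  [1]
LOAD 2   [1, 1]
MUL      [1]
PUSH 2   [1, 2]
MOD      [1]
LOAD 2   [1, 1]
OVER     [1, 1, 1]
STORE 2  [1, 1]
NEG      [1, -1]
MUL      [-1]

1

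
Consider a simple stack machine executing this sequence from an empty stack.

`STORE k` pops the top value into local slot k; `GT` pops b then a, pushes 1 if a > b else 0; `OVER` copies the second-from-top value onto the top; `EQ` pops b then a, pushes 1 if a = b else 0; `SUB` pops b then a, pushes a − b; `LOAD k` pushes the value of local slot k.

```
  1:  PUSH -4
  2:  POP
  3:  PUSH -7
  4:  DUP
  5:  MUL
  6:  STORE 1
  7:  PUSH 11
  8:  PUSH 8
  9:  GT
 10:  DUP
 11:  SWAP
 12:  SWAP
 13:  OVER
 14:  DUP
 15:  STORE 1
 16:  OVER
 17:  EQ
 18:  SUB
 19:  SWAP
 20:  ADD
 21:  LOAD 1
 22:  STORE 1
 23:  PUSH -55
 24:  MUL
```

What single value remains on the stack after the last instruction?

PUSH -4   -4
POP       (empty)
PUSH -7   -7
DUP       -7 -7
MUL       49
STORE 1   (empty)
PUSH 11   11
PUSH 8    11 8
GT        1
DUP       1 1
SWAP      1 1
SWAP      1 1
OVER      1 1 1
DUP       1 1 1 1
STORE 1   1 1 1
OVER      1 1 1 1
EQ        1 1 1
SUB       1 0
SWAP      0 1
ADD       1
LOAD 1    1 1
STORE 1   1
PUSH -55  1 -55
MUL       -55

-55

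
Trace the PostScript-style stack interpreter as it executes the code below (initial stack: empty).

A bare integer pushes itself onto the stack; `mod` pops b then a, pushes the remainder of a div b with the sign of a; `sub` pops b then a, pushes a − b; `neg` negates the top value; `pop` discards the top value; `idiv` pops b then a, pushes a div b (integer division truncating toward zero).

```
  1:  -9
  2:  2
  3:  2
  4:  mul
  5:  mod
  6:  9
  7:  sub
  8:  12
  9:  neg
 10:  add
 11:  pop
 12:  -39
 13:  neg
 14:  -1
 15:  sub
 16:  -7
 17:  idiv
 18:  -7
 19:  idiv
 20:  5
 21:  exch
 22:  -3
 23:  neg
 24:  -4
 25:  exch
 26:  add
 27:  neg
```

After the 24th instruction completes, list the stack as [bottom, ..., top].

-9    -9
2     -9 2
2     -9 2 2
mul   -9 4
mod   -1
9     -1 9
sub   -10
12    -10 12
neg   -10 -12
add   -22
pop   (empty)
-39   -39
neg   39
-1    39 -1
sub   40
-7    40 -7
idiv  -5
-7    -5 -7
idiv  0
5     0 5
exch  5 0
-3    5 0 -3
neg   5 0 3
-4    5 0 3 -4

[5, 0, 3, -4]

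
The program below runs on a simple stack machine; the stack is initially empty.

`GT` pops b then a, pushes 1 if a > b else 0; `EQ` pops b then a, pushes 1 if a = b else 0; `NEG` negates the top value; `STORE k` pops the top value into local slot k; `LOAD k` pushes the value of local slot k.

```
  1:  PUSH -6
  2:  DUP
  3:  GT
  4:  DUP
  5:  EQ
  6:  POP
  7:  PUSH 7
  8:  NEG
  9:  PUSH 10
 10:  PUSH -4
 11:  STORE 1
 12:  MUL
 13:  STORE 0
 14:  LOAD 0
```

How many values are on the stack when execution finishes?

1

PUSH -6 : -6
DUP     : -6 -6
GT      : 0
DUP     : 0 0
EQ      : 1
POP     : (empty)
PUSH 7  : 7
NEG     : -7
PUSH 10 : -7 10
PUSH -4 : -7 10 -4
STORE 1 : -7 10
MUL     : -70
STORE 0 : (empty)
LOAD 0  : -70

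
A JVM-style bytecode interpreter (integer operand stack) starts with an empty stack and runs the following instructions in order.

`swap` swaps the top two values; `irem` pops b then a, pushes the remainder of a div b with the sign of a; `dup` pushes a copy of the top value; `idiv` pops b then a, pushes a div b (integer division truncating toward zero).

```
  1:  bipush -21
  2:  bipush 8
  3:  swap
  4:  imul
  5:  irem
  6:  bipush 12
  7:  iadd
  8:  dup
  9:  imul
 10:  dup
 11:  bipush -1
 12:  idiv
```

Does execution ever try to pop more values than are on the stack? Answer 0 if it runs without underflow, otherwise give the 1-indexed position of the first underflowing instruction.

5

bipush -21 : -21
bipush 8   : -21 8
swap       : 8 -21
imul       : -168
irem  — needs 2 operands, stack has 1 → underflow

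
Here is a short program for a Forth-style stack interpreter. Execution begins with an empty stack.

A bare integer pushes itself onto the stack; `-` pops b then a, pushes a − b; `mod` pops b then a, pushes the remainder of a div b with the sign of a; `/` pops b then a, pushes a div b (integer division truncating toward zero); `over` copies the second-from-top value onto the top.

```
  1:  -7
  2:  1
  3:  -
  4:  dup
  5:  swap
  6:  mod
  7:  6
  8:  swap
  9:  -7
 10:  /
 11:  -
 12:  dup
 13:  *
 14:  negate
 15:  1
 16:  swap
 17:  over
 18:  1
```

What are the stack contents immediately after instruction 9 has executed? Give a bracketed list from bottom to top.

[6, 0, -7]

-7    -7
1     -7 1
-     -8
dup   -8 -8
swap  -8 -8
mod   0
6     0 6
swap  6 0
-7    6 0 -7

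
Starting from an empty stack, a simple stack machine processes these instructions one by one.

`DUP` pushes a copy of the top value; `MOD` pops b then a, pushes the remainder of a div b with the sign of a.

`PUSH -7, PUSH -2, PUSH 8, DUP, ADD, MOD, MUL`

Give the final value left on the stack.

PUSH -7 → -7
PUSH -2 → -7 -2
PUSH 8  → -7 -2 8
DUP     → -7 -2 8 8
ADD     → -7 -2 16
MOD     → -7 -2
MUL     → 14

14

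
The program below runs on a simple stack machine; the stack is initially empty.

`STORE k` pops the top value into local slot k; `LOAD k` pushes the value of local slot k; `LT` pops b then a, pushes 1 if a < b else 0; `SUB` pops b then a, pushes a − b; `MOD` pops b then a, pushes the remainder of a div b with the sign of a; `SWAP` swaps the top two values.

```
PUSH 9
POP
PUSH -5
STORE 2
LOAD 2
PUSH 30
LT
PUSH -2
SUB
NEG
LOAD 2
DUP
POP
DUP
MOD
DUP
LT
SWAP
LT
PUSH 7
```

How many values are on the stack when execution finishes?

2

PUSH 9   9
POP      (empty)
PUSH -5  -5
STORE 2  (empty)
LOAD 2   -5
PUSH 30  -5 30
LT       1
PUSH -2  1 -2
SUB      3
NEG      -3
LOAD 2   -3 -5
DUP      -3 -5 -5
POP      -3 -5
DUP      -3 -5 -5
MOD      -3 0
DUP      -3 0 0
LT       -3 0
SWAP     0 -3
LT       0
PUSH 7   0 7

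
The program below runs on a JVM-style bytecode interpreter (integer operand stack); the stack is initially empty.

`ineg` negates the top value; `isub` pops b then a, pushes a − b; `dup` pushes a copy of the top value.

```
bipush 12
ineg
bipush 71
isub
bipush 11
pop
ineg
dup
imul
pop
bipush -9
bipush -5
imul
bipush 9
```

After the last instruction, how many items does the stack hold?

bipush 12 → 12
ineg      → -12
bipush 71 → -12 71
isub      → -83
bipush 11 → -83 11
pop       → -83
ineg      → 83
dup       → 83 83
imul      → 6889
pop       → (empty)
bipush -9 → -9
bipush -5 → -9 -5
imul      → 45
bipush 9  → 45 9

2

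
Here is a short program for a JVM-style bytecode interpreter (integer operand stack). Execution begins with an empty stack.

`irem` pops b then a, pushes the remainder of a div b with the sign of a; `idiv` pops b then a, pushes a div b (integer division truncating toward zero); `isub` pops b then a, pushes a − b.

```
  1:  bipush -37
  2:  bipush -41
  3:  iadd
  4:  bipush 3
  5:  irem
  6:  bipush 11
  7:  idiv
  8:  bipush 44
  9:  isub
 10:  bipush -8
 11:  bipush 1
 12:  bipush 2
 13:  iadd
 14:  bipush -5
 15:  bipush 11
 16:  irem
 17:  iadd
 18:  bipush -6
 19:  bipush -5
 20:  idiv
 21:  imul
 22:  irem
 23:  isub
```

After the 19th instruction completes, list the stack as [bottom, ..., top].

[-44, -8, -2, -6, -5]

bipush -37  -37
bipush -41  -37 -41
iadd        -78
bipush 3    -78 3
irem        0
bipush 11   0 11
idiv        0
bipush 44   0 44
isub        -44
bipush -8   -44 -8
bipush 1    -44 -8 1
bipush 2    -44 -8 1 2
iadd        -44 -8 3
bipush -5   -44 -8 3 -5
bipush 11   -44 -8 3 -5 11
irem        -44 -8 3 -5
iadd        -44 -8 -2
bipush -6   -44 -8 -2 -6
bipush -5   -44 -8 -2 -6 -5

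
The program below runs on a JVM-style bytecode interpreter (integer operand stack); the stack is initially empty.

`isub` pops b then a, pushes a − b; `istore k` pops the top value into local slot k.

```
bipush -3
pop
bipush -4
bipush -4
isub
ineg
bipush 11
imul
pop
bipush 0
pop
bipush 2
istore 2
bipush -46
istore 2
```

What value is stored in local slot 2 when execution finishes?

-46

bipush -3   [-3]
pop         []
bipush -4   [-4]
bipush -4   [-4, -4]
isub        [0]
ineg        [0]
bipush 11   [0, 11]
imul        [0]
pop         []
bipush 0    [0]
pop         []
bipush 2    [2]
istore 2    []
bipush -46  [-46]
istore 2    []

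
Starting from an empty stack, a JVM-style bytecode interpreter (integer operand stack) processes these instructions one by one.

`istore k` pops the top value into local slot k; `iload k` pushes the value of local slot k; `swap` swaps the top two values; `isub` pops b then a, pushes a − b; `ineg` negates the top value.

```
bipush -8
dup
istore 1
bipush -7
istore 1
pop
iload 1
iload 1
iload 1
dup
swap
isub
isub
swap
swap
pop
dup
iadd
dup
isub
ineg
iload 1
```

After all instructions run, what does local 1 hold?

-7

bipush -8  [-8]
dup        [-8, -8]
istore 1   [-8]
bipush -7  [-8, -7]
istore 1   [-8]
pop        []
iload 1    [-7]
iload 1    [-7, -7]
iload 1    [-7, -7, -7]
dup        [-7, -7, -7, -7]
swap       [-7, -7, -7, -7]
isub       [-7, -7, 0]
isub       [-7, -7]
swap       [-7, -7]
swap       [-7, -7]
pop        [-7]
dup        [-7, -7]
iadd       [-14]
dup        [-14, -14]
isub       [0]
ineg       [0]
iload 1    [0, -7]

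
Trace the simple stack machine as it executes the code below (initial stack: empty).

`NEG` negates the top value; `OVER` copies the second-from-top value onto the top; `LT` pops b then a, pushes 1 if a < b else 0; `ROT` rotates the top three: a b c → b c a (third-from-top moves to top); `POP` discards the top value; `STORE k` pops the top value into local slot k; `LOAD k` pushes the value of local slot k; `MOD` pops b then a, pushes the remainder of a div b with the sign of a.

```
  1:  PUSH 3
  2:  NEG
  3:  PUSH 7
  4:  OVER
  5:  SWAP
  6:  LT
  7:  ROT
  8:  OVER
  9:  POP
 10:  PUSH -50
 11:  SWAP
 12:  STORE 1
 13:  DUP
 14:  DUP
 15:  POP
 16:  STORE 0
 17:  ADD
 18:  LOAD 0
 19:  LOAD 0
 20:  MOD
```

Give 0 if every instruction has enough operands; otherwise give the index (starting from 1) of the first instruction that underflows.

PUSH 3  [3]
NEG     [-3]
PUSH 7  [-3, 7]
OVER    [-3, 7, -3]
SWAP    [-3, -3, 7]
LT      [-3, 1]
ROT  — needs 3 operands, stack has 2 → underflow

7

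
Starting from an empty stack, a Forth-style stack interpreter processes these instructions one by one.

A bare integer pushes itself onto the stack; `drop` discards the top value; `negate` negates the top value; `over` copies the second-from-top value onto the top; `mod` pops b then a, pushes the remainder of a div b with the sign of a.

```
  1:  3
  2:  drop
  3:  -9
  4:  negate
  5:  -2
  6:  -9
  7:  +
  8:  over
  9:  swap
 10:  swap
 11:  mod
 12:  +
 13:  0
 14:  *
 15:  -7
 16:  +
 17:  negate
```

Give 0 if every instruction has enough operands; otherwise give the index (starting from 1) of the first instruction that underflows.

0

3       3
drop    (empty)
-9      -9
negate  9
-2      9 -2
-9      9 -2 -9
+       9 -11
over    9 -11 9
swap    9 9 -11
swap    9 -11 9
mod     9 -2
+       7
0       7 0
*       0
-7      0 -7
+       -7
negate  7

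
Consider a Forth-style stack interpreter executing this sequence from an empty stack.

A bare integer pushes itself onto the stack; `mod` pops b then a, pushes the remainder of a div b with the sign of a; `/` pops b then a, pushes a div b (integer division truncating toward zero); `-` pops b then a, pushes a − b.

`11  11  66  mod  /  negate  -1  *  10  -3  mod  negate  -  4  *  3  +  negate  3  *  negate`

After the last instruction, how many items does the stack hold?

1

11     -> 11
11     -> 11 11
66     -> 11 11 66
mod    -> 11 11
/      -> 1
negate -> -1
-1     -> -1 -1
*      -> 1
10     -> 1 10
-3     -> 1 10 -3
mod    -> 1 1
negate -> 1 -1
-      -> 2
4      -> 2 4
*      -> 8
3      -> 8 3
+      -> 11
negate -> -11
3      -> -11 3
*      -> -33
negate -> 33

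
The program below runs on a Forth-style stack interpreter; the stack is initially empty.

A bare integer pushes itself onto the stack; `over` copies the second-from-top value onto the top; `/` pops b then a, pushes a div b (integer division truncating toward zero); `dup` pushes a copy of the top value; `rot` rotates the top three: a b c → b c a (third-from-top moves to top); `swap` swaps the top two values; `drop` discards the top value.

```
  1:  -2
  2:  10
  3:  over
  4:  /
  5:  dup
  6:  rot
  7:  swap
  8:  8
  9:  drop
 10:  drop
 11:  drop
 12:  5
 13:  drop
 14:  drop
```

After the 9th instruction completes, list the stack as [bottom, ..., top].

[-5, -2, -5]

-2    [-2]
10    [-2, 10]
over  [-2, 10, -2]
/     [-2, -5]
dup   [-2, -5, -5]
rot   [-5, -5, -2]
swap  [-5, -2, -5]
8     [-5, -2, -5, 8]
drop  [-5, -2, -5]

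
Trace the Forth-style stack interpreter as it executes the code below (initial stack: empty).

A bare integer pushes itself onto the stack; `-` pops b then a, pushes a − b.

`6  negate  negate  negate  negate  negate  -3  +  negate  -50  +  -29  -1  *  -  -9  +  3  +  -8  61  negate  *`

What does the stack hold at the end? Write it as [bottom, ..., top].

6      -> 6
negate -> -6
negate -> 6
negate -> -6
negate -> 6
negate -> -6
-3     -> -6 -3
+      -> -9
negate -> 9
-50    -> 9 -50
+      -> -41
-29    -> -41 -29
-1     -> -41 -29 -1
*      -> -41 29
-      -> -70
-9     -> -70 -9
+      -> -79
3      -> -79 3
+      -> -76
-8     -> -76 -8
61     -> -76 -8 61
negate -> -76 -8 -61
*      -> -76 488

[-76, 488]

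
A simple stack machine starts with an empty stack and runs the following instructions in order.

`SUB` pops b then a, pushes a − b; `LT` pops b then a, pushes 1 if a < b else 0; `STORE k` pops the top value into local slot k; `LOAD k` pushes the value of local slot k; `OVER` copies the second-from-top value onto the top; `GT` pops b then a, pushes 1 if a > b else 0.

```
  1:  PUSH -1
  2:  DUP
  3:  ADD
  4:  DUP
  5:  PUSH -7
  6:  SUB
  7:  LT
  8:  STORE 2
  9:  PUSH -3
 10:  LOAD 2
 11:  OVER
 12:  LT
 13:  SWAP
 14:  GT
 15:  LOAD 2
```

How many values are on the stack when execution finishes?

2

PUSH -1  -1
DUP      -1 -1
ADD      -2
DUP      -2 -2
PUSH -7  -2 -2 -7
SUB      -2 5
LT       1
STORE 2  (empty)
PUSH -3  -3
LOAD 2   -3 1
OVER     -3 1 -3
LT       -3 0
SWAP     0 -3
GT       1
LOAD 2   1 1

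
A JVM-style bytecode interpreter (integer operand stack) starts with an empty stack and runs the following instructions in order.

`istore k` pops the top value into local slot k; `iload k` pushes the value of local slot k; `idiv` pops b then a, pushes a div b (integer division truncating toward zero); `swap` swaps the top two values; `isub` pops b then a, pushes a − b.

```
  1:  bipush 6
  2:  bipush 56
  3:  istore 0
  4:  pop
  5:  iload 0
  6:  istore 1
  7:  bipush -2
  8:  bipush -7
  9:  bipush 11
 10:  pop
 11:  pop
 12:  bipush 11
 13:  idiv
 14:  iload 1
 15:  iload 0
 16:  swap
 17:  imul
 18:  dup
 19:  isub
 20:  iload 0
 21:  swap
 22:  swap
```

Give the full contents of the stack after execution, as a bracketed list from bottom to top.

bipush 6  : 6
bipush 56 : 6 56
istore 0  : 6
pop       : (empty)
iload 0   : 56
istore 1  : (empty)
bipush -2 : -2
bipush -7 : -2 -7
bipush 11 : -2 -7 11
pop       : -2 -7
pop       : -2
bipush 11 : -2 11
idiv      : 0
iload 1   : 0 56
iload 0   : 0 56 56
swap      : 0 56 56
imul      : 0 3136
dup       : 0 3136 3136
isub      : 0 0
iload 0   : 0 0 56
swap      : 0 56 0
swap      : 0 0 56

[0, 0, 56]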